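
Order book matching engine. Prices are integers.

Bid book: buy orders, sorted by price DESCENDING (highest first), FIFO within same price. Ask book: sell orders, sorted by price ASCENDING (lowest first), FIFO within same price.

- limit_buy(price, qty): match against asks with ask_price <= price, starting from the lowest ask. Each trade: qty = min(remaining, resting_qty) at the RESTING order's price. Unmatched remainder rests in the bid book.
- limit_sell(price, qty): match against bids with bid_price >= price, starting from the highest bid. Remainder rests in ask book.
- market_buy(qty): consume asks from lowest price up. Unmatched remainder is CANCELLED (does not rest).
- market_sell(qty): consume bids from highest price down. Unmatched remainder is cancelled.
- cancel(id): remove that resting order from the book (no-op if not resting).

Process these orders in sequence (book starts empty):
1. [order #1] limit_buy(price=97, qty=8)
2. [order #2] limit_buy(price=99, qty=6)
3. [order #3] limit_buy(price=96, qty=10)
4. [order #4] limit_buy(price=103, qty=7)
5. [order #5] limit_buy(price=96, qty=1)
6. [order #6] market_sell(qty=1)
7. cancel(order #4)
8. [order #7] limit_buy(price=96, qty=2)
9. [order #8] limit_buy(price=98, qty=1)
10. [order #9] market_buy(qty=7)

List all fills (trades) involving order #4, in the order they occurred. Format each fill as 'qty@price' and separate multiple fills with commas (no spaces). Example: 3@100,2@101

After op 1 [order #1] limit_buy(price=97, qty=8): fills=none; bids=[#1:8@97] asks=[-]
After op 2 [order #2] limit_buy(price=99, qty=6): fills=none; bids=[#2:6@99 #1:8@97] asks=[-]
After op 3 [order #3] limit_buy(price=96, qty=10): fills=none; bids=[#2:6@99 #1:8@97 #3:10@96] asks=[-]
After op 4 [order #4] limit_buy(price=103, qty=7): fills=none; bids=[#4:7@103 #2:6@99 #1:8@97 #3:10@96] asks=[-]
After op 5 [order #5] limit_buy(price=96, qty=1): fills=none; bids=[#4:7@103 #2:6@99 #1:8@97 #3:10@96 #5:1@96] asks=[-]
After op 6 [order #6] market_sell(qty=1): fills=#4x#6:1@103; bids=[#4:6@103 #2:6@99 #1:8@97 #3:10@96 #5:1@96] asks=[-]
After op 7 cancel(order #4): fills=none; bids=[#2:6@99 #1:8@97 #3:10@96 #5:1@96] asks=[-]
After op 8 [order #7] limit_buy(price=96, qty=2): fills=none; bids=[#2:6@99 #1:8@97 #3:10@96 #5:1@96 #7:2@96] asks=[-]
After op 9 [order #8] limit_buy(price=98, qty=1): fills=none; bids=[#2:6@99 #8:1@98 #1:8@97 #3:10@96 #5:1@96 #7:2@96] asks=[-]
After op 10 [order #9] market_buy(qty=7): fills=none; bids=[#2:6@99 #8:1@98 #1:8@97 #3:10@96 #5:1@96 #7:2@96] asks=[-]

Answer: 1@103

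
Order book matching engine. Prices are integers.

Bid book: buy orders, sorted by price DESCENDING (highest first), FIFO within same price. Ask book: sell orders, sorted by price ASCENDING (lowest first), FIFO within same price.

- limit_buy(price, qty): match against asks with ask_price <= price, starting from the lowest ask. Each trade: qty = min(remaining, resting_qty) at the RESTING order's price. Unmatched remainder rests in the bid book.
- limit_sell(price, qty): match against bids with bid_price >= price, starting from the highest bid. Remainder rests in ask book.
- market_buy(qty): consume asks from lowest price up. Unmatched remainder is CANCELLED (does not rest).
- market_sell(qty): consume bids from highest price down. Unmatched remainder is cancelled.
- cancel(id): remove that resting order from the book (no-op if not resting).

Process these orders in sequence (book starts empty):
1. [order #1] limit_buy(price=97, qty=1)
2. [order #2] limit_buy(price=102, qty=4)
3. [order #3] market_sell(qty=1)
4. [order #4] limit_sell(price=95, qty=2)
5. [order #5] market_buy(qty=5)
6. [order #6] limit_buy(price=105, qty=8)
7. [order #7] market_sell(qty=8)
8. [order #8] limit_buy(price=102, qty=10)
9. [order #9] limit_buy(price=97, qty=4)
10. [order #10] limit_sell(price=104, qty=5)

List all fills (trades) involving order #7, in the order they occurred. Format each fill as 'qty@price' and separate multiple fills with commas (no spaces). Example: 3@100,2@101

Answer: 8@105

Derivation:
After op 1 [order #1] limit_buy(price=97, qty=1): fills=none; bids=[#1:1@97] asks=[-]
After op 2 [order #2] limit_buy(price=102, qty=4): fills=none; bids=[#2:4@102 #1:1@97] asks=[-]
After op 3 [order #3] market_sell(qty=1): fills=#2x#3:1@102; bids=[#2:3@102 #1:1@97] asks=[-]
After op 4 [order #4] limit_sell(price=95, qty=2): fills=#2x#4:2@102; bids=[#2:1@102 #1:1@97] asks=[-]
After op 5 [order #5] market_buy(qty=5): fills=none; bids=[#2:1@102 #1:1@97] asks=[-]
After op 6 [order #6] limit_buy(price=105, qty=8): fills=none; bids=[#6:8@105 #2:1@102 #1:1@97] asks=[-]
After op 7 [order #7] market_sell(qty=8): fills=#6x#7:8@105; bids=[#2:1@102 #1:1@97] asks=[-]
After op 8 [order #8] limit_buy(price=102, qty=10): fills=none; bids=[#2:1@102 #8:10@102 #1:1@97] asks=[-]
After op 9 [order #9] limit_buy(price=97, qty=4): fills=none; bids=[#2:1@102 #8:10@102 #1:1@97 #9:4@97] asks=[-]
After op 10 [order #10] limit_sell(price=104, qty=5): fills=none; bids=[#2:1@102 #8:10@102 #1:1@97 #9:4@97] asks=[#10:5@104]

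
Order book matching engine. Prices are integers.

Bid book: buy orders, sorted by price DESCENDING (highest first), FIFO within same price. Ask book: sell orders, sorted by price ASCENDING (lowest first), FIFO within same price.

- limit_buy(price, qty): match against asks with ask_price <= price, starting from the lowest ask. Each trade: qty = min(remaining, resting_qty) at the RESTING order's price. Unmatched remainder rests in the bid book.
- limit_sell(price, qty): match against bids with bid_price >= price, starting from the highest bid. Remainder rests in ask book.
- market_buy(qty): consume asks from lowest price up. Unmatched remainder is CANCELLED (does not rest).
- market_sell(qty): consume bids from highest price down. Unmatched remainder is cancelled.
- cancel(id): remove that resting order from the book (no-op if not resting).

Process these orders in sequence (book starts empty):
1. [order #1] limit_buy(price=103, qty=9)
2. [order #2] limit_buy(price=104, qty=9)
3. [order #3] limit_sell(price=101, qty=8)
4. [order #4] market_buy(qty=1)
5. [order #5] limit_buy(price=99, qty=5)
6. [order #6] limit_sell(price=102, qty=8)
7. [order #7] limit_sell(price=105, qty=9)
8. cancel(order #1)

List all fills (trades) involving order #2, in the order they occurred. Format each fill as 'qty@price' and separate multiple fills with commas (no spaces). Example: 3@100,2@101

Answer: 8@104,1@104

Derivation:
After op 1 [order #1] limit_buy(price=103, qty=9): fills=none; bids=[#1:9@103] asks=[-]
After op 2 [order #2] limit_buy(price=104, qty=9): fills=none; bids=[#2:9@104 #1:9@103] asks=[-]
After op 3 [order #3] limit_sell(price=101, qty=8): fills=#2x#3:8@104; bids=[#2:1@104 #1:9@103] asks=[-]
After op 4 [order #4] market_buy(qty=1): fills=none; bids=[#2:1@104 #1:9@103] asks=[-]
After op 5 [order #5] limit_buy(price=99, qty=5): fills=none; bids=[#2:1@104 #1:9@103 #5:5@99] asks=[-]
After op 6 [order #6] limit_sell(price=102, qty=8): fills=#2x#6:1@104 #1x#6:7@103; bids=[#1:2@103 #5:5@99] asks=[-]
After op 7 [order #7] limit_sell(price=105, qty=9): fills=none; bids=[#1:2@103 #5:5@99] asks=[#7:9@105]
After op 8 cancel(order #1): fills=none; bids=[#5:5@99] asks=[#7:9@105]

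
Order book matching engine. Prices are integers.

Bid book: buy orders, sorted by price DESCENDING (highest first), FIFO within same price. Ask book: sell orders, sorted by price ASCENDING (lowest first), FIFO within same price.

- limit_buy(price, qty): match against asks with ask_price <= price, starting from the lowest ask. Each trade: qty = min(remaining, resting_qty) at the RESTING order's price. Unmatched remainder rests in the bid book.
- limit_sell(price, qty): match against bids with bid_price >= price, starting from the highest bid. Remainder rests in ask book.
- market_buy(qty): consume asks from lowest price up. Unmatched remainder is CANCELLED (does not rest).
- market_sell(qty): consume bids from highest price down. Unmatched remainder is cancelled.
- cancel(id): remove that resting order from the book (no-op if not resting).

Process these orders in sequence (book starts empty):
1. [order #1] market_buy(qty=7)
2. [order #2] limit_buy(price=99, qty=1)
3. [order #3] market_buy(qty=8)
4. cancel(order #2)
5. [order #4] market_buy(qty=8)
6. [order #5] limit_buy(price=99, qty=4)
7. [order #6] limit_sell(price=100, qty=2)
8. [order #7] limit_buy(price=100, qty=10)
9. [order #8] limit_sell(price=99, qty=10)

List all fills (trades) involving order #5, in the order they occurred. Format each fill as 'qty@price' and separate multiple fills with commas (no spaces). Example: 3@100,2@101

After op 1 [order #1] market_buy(qty=7): fills=none; bids=[-] asks=[-]
After op 2 [order #2] limit_buy(price=99, qty=1): fills=none; bids=[#2:1@99] asks=[-]
After op 3 [order #3] market_buy(qty=8): fills=none; bids=[#2:1@99] asks=[-]
After op 4 cancel(order #2): fills=none; bids=[-] asks=[-]
After op 5 [order #4] market_buy(qty=8): fills=none; bids=[-] asks=[-]
After op 6 [order #5] limit_buy(price=99, qty=4): fills=none; bids=[#5:4@99] asks=[-]
After op 7 [order #6] limit_sell(price=100, qty=2): fills=none; bids=[#5:4@99] asks=[#6:2@100]
After op 8 [order #7] limit_buy(price=100, qty=10): fills=#7x#6:2@100; bids=[#7:8@100 #5:4@99] asks=[-]
After op 9 [order #8] limit_sell(price=99, qty=10): fills=#7x#8:8@100 #5x#8:2@99; bids=[#5:2@99] asks=[-]

Answer: 2@99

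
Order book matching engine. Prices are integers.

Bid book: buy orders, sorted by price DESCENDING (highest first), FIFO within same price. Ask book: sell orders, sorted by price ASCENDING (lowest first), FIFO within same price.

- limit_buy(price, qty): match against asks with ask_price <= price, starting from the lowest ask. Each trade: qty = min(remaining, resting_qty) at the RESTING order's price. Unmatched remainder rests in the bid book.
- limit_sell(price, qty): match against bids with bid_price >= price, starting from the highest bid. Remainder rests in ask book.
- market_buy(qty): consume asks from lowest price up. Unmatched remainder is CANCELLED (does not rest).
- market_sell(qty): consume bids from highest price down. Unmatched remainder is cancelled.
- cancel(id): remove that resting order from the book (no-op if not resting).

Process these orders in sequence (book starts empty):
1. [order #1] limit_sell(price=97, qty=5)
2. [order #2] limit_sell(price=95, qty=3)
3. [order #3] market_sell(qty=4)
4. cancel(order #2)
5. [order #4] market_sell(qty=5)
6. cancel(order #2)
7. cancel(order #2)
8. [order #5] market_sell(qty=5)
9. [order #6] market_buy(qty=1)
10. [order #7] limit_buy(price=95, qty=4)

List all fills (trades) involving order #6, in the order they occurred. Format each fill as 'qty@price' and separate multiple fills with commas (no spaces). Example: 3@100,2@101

After op 1 [order #1] limit_sell(price=97, qty=5): fills=none; bids=[-] asks=[#1:5@97]
After op 2 [order #2] limit_sell(price=95, qty=3): fills=none; bids=[-] asks=[#2:3@95 #1:5@97]
After op 3 [order #3] market_sell(qty=4): fills=none; bids=[-] asks=[#2:3@95 #1:5@97]
After op 4 cancel(order #2): fills=none; bids=[-] asks=[#1:5@97]
After op 5 [order #4] market_sell(qty=5): fills=none; bids=[-] asks=[#1:5@97]
After op 6 cancel(order #2): fills=none; bids=[-] asks=[#1:5@97]
After op 7 cancel(order #2): fills=none; bids=[-] asks=[#1:5@97]
After op 8 [order #5] market_sell(qty=5): fills=none; bids=[-] asks=[#1:5@97]
After op 9 [order #6] market_buy(qty=1): fills=#6x#1:1@97; bids=[-] asks=[#1:4@97]
After op 10 [order #7] limit_buy(price=95, qty=4): fills=none; bids=[#7:4@95] asks=[#1:4@97]

Answer: 1@97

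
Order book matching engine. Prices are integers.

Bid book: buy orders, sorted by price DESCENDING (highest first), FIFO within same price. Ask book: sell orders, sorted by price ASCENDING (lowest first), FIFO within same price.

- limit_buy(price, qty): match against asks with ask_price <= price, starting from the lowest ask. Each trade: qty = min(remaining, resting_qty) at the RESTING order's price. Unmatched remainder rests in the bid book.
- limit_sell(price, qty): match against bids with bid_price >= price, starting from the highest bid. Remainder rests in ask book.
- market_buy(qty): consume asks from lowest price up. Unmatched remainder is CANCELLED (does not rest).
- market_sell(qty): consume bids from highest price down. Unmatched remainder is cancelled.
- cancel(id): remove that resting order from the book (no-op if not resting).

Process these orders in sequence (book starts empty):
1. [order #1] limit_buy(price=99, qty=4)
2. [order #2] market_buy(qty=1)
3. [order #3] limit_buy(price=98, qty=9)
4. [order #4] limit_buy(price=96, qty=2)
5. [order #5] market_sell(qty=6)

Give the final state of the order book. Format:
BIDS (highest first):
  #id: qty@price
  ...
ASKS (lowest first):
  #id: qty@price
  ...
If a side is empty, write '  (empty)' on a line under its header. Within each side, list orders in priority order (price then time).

Answer: BIDS (highest first):
  #3: 7@98
  #4: 2@96
ASKS (lowest first):
  (empty)

Derivation:
After op 1 [order #1] limit_buy(price=99, qty=4): fills=none; bids=[#1:4@99] asks=[-]
After op 2 [order #2] market_buy(qty=1): fills=none; bids=[#1:4@99] asks=[-]
After op 3 [order #3] limit_buy(price=98, qty=9): fills=none; bids=[#1:4@99 #3:9@98] asks=[-]
After op 4 [order #4] limit_buy(price=96, qty=2): fills=none; bids=[#1:4@99 #3:9@98 #4:2@96] asks=[-]
After op 5 [order #5] market_sell(qty=6): fills=#1x#5:4@99 #3x#5:2@98; bids=[#3:7@98 #4:2@96] asks=[-]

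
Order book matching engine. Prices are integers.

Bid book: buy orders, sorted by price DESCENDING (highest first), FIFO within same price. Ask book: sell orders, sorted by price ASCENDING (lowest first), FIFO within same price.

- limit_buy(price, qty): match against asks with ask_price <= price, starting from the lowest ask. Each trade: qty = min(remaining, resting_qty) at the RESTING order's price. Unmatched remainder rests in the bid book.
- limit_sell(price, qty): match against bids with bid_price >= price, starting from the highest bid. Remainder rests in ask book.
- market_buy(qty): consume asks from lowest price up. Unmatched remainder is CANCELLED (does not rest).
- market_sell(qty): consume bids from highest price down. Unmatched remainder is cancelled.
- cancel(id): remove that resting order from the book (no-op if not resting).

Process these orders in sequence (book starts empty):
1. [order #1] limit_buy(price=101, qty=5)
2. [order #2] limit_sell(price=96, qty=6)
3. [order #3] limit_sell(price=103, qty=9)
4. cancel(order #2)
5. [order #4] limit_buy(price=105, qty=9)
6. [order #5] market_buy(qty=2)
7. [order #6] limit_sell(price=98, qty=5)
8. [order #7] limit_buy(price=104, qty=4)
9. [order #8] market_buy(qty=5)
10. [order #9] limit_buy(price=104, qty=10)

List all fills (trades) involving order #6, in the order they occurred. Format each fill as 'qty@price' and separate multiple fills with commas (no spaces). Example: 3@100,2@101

Answer: 4@98,1@98

Derivation:
After op 1 [order #1] limit_buy(price=101, qty=5): fills=none; bids=[#1:5@101] asks=[-]
After op 2 [order #2] limit_sell(price=96, qty=6): fills=#1x#2:5@101; bids=[-] asks=[#2:1@96]
After op 3 [order #3] limit_sell(price=103, qty=9): fills=none; bids=[-] asks=[#2:1@96 #3:9@103]
After op 4 cancel(order #2): fills=none; bids=[-] asks=[#3:9@103]
After op 5 [order #4] limit_buy(price=105, qty=9): fills=#4x#3:9@103; bids=[-] asks=[-]
After op 6 [order #5] market_buy(qty=2): fills=none; bids=[-] asks=[-]
After op 7 [order #6] limit_sell(price=98, qty=5): fills=none; bids=[-] asks=[#6:5@98]
After op 8 [order #7] limit_buy(price=104, qty=4): fills=#7x#6:4@98; bids=[-] asks=[#6:1@98]
After op 9 [order #8] market_buy(qty=5): fills=#8x#6:1@98; bids=[-] asks=[-]
After op 10 [order #9] limit_buy(price=104, qty=10): fills=none; bids=[#9:10@104] asks=[-]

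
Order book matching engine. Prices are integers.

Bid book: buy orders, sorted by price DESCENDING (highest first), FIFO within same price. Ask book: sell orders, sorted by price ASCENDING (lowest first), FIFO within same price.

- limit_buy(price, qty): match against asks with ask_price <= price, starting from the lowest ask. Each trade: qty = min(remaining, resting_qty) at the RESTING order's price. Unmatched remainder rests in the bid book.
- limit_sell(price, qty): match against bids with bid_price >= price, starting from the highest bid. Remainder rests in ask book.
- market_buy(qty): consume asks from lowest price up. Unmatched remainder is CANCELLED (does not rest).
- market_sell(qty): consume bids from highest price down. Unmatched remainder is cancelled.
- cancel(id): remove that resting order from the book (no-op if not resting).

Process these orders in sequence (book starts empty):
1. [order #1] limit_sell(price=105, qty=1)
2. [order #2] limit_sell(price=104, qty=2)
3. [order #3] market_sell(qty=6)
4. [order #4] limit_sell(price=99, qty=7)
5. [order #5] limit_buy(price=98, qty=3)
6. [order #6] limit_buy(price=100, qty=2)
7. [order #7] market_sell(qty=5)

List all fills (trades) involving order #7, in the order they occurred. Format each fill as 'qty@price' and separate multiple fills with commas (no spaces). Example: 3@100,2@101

After op 1 [order #1] limit_sell(price=105, qty=1): fills=none; bids=[-] asks=[#1:1@105]
After op 2 [order #2] limit_sell(price=104, qty=2): fills=none; bids=[-] asks=[#2:2@104 #1:1@105]
After op 3 [order #3] market_sell(qty=6): fills=none; bids=[-] asks=[#2:2@104 #1:1@105]
After op 4 [order #4] limit_sell(price=99, qty=7): fills=none; bids=[-] asks=[#4:7@99 #2:2@104 #1:1@105]
After op 5 [order #5] limit_buy(price=98, qty=3): fills=none; bids=[#5:3@98] asks=[#4:7@99 #2:2@104 #1:1@105]
After op 6 [order #6] limit_buy(price=100, qty=2): fills=#6x#4:2@99; bids=[#5:3@98] asks=[#4:5@99 #2:2@104 #1:1@105]
After op 7 [order #7] market_sell(qty=5): fills=#5x#7:3@98; bids=[-] asks=[#4:5@99 #2:2@104 #1:1@105]

Answer: 3@98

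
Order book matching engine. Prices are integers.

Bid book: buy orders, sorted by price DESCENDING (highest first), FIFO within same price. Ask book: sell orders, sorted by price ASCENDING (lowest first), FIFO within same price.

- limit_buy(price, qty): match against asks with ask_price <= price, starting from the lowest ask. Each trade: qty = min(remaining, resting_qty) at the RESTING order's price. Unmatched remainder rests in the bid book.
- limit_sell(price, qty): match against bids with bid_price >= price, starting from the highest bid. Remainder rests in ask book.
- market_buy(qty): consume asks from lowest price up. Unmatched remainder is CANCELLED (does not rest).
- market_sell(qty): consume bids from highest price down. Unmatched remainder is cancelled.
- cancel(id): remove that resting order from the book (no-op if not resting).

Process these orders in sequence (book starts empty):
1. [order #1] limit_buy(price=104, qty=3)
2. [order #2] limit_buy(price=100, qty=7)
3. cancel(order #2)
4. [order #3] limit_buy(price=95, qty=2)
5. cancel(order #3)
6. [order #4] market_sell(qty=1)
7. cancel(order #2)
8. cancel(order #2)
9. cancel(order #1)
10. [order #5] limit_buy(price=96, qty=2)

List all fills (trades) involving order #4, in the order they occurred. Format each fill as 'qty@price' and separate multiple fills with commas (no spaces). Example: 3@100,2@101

Answer: 1@104

Derivation:
After op 1 [order #1] limit_buy(price=104, qty=3): fills=none; bids=[#1:3@104] asks=[-]
After op 2 [order #2] limit_buy(price=100, qty=7): fills=none; bids=[#1:3@104 #2:7@100] asks=[-]
After op 3 cancel(order #2): fills=none; bids=[#1:3@104] asks=[-]
After op 4 [order #3] limit_buy(price=95, qty=2): fills=none; bids=[#1:3@104 #3:2@95] asks=[-]
After op 5 cancel(order #3): fills=none; bids=[#1:3@104] asks=[-]
After op 6 [order #4] market_sell(qty=1): fills=#1x#4:1@104; bids=[#1:2@104] asks=[-]
After op 7 cancel(order #2): fills=none; bids=[#1:2@104] asks=[-]
After op 8 cancel(order #2): fills=none; bids=[#1:2@104] asks=[-]
After op 9 cancel(order #1): fills=none; bids=[-] asks=[-]
After op 10 [order #5] limit_buy(price=96, qty=2): fills=none; bids=[#5:2@96] asks=[-]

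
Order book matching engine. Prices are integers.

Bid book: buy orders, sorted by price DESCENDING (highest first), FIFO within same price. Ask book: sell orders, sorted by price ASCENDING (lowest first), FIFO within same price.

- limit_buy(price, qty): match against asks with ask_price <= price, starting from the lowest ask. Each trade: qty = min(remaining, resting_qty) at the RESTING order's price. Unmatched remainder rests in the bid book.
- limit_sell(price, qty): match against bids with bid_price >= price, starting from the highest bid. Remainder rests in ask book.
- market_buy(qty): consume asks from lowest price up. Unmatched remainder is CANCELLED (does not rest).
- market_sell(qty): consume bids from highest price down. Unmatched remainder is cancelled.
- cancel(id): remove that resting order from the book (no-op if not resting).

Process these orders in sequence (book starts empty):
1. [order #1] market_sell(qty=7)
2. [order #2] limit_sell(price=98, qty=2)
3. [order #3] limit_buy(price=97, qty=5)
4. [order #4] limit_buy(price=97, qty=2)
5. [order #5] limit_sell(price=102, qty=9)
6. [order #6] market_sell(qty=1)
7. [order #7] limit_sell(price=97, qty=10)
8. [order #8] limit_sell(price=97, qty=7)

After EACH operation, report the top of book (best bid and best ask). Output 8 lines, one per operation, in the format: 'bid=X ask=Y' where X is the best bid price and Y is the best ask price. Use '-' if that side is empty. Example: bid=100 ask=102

Answer: bid=- ask=-
bid=- ask=98
bid=97 ask=98
bid=97 ask=98
bid=97 ask=98
bid=97 ask=98
bid=- ask=97
bid=- ask=97

Derivation:
After op 1 [order #1] market_sell(qty=7): fills=none; bids=[-] asks=[-]
After op 2 [order #2] limit_sell(price=98, qty=2): fills=none; bids=[-] asks=[#2:2@98]
After op 3 [order #3] limit_buy(price=97, qty=5): fills=none; bids=[#3:5@97] asks=[#2:2@98]
After op 4 [order #4] limit_buy(price=97, qty=2): fills=none; bids=[#3:5@97 #4:2@97] asks=[#2:2@98]
After op 5 [order #5] limit_sell(price=102, qty=9): fills=none; bids=[#3:5@97 #4:2@97] asks=[#2:2@98 #5:9@102]
After op 6 [order #6] market_sell(qty=1): fills=#3x#6:1@97; bids=[#3:4@97 #4:2@97] asks=[#2:2@98 #5:9@102]
After op 7 [order #7] limit_sell(price=97, qty=10): fills=#3x#7:4@97 #4x#7:2@97; bids=[-] asks=[#7:4@97 #2:2@98 #5:9@102]
After op 8 [order #8] limit_sell(price=97, qty=7): fills=none; bids=[-] asks=[#7:4@97 #8:7@97 #2:2@98 #5:9@102]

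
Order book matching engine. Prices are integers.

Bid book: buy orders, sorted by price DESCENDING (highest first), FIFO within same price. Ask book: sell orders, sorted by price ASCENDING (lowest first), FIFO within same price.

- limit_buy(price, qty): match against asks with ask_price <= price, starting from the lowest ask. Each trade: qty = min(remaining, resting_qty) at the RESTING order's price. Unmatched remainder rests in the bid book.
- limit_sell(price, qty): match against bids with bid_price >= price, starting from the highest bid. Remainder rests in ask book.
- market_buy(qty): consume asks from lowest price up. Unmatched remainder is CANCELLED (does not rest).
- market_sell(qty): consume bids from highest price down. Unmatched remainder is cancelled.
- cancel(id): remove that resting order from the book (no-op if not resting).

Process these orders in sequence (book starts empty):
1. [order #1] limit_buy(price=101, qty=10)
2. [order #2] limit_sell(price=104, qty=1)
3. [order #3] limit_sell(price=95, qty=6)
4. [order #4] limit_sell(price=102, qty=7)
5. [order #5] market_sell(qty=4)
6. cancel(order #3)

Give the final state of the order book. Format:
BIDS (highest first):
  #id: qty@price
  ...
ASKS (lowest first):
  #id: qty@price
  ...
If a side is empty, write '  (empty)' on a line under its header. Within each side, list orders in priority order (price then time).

Answer: BIDS (highest first):
  (empty)
ASKS (lowest first):
  #4: 7@102
  #2: 1@104

Derivation:
After op 1 [order #1] limit_buy(price=101, qty=10): fills=none; bids=[#1:10@101] asks=[-]
After op 2 [order #2] limit_sell(price=104, qty=1): fills=none; bids=[#1:10@101] asks=[#2:1@104]
After op 3 [order #3] limit_sell(price=95, qty=6): fills=#1x#3:6@101; bids=[#1:4@101] asks=[#2:1@104]
After op 4 [order #4] limit_sell(price=102, qty=7): fills=none; bids=[#1:4@101] asks=[#4:7@102 #2:1@104]
After op 5 [order #5] market_sell(qty=4): fills=#1x#5:4@101; bids=[-] asks=[#4:7@102 #2:1@104]
After op 6 cancel(order #3): fills=none; bids=[-] asks=[#4:7@102 #2:1@104]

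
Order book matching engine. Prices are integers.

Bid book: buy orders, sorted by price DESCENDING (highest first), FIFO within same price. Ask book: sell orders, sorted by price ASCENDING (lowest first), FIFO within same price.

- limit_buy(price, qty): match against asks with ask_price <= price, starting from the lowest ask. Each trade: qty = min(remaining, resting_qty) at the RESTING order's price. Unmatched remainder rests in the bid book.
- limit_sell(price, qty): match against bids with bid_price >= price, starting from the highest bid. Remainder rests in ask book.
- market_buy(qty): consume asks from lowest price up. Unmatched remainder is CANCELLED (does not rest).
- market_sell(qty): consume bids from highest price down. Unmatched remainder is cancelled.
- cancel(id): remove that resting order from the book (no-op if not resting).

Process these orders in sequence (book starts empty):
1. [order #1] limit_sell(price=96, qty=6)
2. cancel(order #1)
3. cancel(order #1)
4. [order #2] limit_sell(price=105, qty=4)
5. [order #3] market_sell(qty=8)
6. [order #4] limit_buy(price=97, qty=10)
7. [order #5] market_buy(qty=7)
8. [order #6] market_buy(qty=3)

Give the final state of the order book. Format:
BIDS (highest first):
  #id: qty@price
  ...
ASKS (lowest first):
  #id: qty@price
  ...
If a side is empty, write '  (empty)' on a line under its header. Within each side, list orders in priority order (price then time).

After op 1 [order #1] limit_sell(price=96, qty=6): fills=none; bids=[-] asks=[#1:6@96]
After op 2 cancel(order #1): fills=none; bids=[-] asks=[-]
After op 3 cancel(order #1): fills=none; bids=[-] asks=[-]
After op 4 [order #2] limit_sell(price=105, qty=4): fills=none; bids=[-] asks=[#2:4@105]
After op 5 [order #3] market_sell(qty=8): fills=none; bids=[-] asks=[#2:4@105]
After op 6 [order #4] limit_buy(price=97, qty=10): fills=none; bids=[#4:10@97] asks=[#2:4@105]
After op 7 [order #5] market_buy(qty=7): fills=#5x#2:4@105; bids=[#4:10@97] asks=[-]
After op 8 [order #6] market_buy(qty=3): fills=none; bids=[#4:10@97] asks=[-]

Answer: BIDS (highest first):
  #4: 10@97
ASKS (lowest first):
  (empty)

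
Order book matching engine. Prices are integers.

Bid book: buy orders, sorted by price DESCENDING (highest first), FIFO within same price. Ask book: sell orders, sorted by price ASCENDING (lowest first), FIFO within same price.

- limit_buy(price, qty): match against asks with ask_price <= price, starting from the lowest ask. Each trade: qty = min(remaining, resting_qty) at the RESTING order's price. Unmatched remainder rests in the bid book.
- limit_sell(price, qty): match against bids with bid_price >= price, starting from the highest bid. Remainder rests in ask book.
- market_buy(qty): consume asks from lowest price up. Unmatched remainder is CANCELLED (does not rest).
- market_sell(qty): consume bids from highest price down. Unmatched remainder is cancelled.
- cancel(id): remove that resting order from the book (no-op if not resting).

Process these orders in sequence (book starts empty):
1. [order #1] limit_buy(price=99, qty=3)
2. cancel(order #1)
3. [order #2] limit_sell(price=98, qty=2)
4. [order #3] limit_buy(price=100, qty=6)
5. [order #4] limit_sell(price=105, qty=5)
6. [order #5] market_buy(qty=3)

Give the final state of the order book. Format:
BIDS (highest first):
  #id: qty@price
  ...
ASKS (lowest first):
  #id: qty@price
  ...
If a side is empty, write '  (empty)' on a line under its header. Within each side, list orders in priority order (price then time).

Answer: BIDS (highest first):
  #3: 4@100
ASKS (lowest first):
  #4: 2@105

Derivation:
After op 1 [order #1] limit_buy(price=99, qty=3): fills=none; bids=[#1:3@99] asks=[-]
After op 2 cancel(order #1): fills=none; bids=[-] asks=[-]
After op 3 [order #2] limit_sell(price=98, qty=2): fills=none; bids=[-] asks=[#2:2@98]
After op 4 [order #3] limit_buy(price=100, qty=6): fills=#3x#2:2@98; bids=[#3:4@100] asks=[-]
After op 5 [order #4] limit_sell(price=105, qty=5): fills=none; bids=[#3:4@100] asks=[#4:5@105]
After op 6 [order #5] market_buy(qty=3): fills=#5x#4:3@105; bids=[#3:4@100] asks=[#4:2@105]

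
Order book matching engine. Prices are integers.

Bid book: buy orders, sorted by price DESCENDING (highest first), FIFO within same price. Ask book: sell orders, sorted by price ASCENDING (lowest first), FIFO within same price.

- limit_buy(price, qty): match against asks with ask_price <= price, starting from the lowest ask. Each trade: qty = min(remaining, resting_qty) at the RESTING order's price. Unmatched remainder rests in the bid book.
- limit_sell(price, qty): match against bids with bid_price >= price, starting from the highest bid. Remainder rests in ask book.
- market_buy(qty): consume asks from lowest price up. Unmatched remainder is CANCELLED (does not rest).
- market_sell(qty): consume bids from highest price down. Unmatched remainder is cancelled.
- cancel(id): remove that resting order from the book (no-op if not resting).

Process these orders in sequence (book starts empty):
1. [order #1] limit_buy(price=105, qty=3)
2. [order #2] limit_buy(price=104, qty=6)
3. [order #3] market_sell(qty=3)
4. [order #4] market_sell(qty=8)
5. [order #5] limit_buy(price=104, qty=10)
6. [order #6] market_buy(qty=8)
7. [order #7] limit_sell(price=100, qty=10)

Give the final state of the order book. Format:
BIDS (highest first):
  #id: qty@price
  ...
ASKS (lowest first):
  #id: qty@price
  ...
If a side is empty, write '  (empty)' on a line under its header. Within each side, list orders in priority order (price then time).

After op 1 [order #1] limit_buy(price=105, qty=3): fills=none; bids=[#1:3@105] asks=[-]
After op 2 [order #2] limit_buy(price=104, qty=6): fills=none; bids=[#1:3@105 #2:6@104] asks=[-]
After op 3 [order #3] market_sell(qty=3): fills=#1x#3:3@105; bids=[#2:6@104] asks=[-]
After op 4 [order #4] market_sell(qty=8): fills=#2x#4:6@104; bids=[-] asks=[-]
After op 5 [order #5] limit_buy(price=104, qty=10): fills=none; bids=[#5:10@104] asks=[-]
After op 6 [order #6] market_buy(qty=8): fills=none; bids=[#5:10@104] asks=[-]
After op 7 [order #7] limit_sell(price=100, qty=10): fills=#5x#7:10@104; bids=[-] asks=[-]

Answer: BIDS (highest first):
  (empty)
ASKS (lowest first):
  (empty)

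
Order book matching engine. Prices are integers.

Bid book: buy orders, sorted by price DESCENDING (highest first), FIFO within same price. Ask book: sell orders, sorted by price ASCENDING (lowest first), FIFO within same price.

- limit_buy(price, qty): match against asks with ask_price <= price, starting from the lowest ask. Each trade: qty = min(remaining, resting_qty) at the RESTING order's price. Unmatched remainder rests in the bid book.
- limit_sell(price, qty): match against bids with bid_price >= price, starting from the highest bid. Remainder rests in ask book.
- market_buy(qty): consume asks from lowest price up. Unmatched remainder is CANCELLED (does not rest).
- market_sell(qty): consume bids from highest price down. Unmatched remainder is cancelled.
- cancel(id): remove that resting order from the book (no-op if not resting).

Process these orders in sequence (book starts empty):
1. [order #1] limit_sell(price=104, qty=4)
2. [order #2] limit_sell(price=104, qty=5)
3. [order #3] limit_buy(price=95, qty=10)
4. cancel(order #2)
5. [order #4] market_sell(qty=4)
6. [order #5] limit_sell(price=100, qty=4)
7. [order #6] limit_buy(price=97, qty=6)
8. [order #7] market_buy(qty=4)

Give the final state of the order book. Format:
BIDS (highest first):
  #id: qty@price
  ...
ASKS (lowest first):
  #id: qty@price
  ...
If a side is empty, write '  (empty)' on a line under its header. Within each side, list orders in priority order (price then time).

Answer: BIDS (highest first):
  #6: 6@97
  #3: 6@95
ASKS (lowest first):
  #1: 4@104

Derivation:
After op 1 [order #1] limit_sell(price=104, qty=4): fills=none; bids=[-] asks=[#1:4@104]
After op 2 [order #2] limit_sell(price=104, qty=5): fills=none; bids=[-] asks=[#1:4@104 #2:5@104]
After op 3 [order #3] limit_buy(price=95, qty=10): fills=none; bids=[#3:10@95] asks=[#1:4@104 #2:5@104]
After op 4 cancel(order #2): fills=none; bids=[#3:10@95] asks=[#1:4@104]
After op 5 [order #4] market_sell(qty=4): fills=#3x#4:4@95; bids=[#3:6@95] asks=[#1:4@104]
After op 6 [order #5] limit_sell(price=100, qty=4): fills=none; bids=[#3:6@95] asks=[#5:4@100 #1:4@104]
After op 7 [order #6] limit_buy(price=97, qty=6): fills=none; bids=[#6:6@97 #3:6@95] asks=[#5:4@100 #1:4@104]
After op 8 [order #7] market_buy(qty=4): fills=#7x#5:4@100; bids=[#6:6@97 #3:6@95] asks=[#1:4@104]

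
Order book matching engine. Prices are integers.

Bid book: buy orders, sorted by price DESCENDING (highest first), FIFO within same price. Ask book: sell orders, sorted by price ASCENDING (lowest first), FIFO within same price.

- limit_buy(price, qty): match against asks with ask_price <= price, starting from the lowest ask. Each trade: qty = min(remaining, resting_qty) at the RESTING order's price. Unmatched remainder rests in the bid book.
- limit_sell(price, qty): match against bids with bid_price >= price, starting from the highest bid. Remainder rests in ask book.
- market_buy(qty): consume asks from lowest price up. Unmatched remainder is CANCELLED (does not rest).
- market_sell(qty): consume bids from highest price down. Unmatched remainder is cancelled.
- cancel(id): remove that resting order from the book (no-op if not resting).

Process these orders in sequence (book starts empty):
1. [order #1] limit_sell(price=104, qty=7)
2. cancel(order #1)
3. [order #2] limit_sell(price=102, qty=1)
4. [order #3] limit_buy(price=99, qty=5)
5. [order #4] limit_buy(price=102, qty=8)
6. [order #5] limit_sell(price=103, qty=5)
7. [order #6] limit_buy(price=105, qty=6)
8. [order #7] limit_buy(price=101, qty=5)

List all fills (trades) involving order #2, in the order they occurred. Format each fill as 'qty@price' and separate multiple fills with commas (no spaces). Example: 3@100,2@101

Answer: 1@102

Derivation:
After op 1 [order #1] limit_sell(price=104, qty=7): fills=none; bids=[-] asks=[#1:7@104]
After op 2 cancel(order #1): fills=none; bids=[-] asks=[-]
After op 3 [order #2] limit_sell(price=102, qty=1): fills=none; bids=[-] asks=[#2:1@102]
After op 4 [order #3] limit_buy(price=99, qty=5): fills=none; bids=[#3:5@99] asks=[#2:1@102]
After op 5 [order #4] limit_buy(price=102, qty=8): fills=#4x#2:1@102; bids=[#4:7@102 #3:5@99] asks=[-]
After op 6 [order #5] limit_sell(price=103, qty=5): fills=none; bids=[#4:7@102 #3:5@99] asks=[#5:5@103]
After op 7 [order #6] limit_buy(price=105, qty=6): fills=#6x#5:5@103; bids=[#6:1@105 #4:7@102 #3:5@99] asks=[-]
After op 8 [order #7] limit_buy(price=101, qty=5): fills=none; bids=[#6:1@105 #4:7@102 #7:5@101 #3:5@99] asks=[-]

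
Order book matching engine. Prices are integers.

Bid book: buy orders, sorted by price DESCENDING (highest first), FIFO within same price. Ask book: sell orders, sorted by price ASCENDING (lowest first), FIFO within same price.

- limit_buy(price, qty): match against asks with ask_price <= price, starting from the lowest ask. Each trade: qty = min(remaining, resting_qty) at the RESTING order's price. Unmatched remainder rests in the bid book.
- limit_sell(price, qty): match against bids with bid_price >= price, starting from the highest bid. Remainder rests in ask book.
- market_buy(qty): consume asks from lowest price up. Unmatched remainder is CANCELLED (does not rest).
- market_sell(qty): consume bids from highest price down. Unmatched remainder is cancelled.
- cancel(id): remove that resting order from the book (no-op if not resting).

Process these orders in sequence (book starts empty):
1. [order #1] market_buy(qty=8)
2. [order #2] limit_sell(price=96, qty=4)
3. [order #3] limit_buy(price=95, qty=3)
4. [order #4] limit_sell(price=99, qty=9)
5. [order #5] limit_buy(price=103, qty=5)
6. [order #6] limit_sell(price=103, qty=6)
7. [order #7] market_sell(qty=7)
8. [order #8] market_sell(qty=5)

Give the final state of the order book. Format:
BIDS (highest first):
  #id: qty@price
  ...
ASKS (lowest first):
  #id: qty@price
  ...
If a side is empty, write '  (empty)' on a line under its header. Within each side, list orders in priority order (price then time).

After op 1 [order #1] market_buy(qty=8): fills=none; bids=[-] asks=[-]
After op 2 [order #2] limit_sell(price=96, qty=4): fills=none; bids=[-] asks=[#2:4@96]
After op 3 [order #3] limit_buy(price=95, qty=3): fills=none; bids=[#3:3@95] asks=[#2:4@96]
After op 4 [order #4] limit_sell(price=99, qty=9): fills=none; bids=[#3:3@95] asks=[#2:4@96 #4:9@99]
After op 5 [order #5] limit_buy(price=103, qty=5): fills=#5x#2:4@96 #5x#4:1@99; bids=[#3:3@95] asks=[#4:8@99]
After op 6 [order #6] limit_sell(price=103, qty=6): fills=none; bids=[#3:3@95] asks=[#4:8@99 #6:6@103]
After op 7 [order #7] market_sell(qty=7): fills=#3x#7:3@95; bids=[-] asks=[#4:8@99 #6:6@103]
After op 8 [order #8] market_sell(qty=5): fills=none; bids=[-] asks=[#4:8@99 #6:6@103]

Answer: BIDS (highest first):
  (empty)
ASKS (lowest first):
  #4: 8@99
  #6: 6@103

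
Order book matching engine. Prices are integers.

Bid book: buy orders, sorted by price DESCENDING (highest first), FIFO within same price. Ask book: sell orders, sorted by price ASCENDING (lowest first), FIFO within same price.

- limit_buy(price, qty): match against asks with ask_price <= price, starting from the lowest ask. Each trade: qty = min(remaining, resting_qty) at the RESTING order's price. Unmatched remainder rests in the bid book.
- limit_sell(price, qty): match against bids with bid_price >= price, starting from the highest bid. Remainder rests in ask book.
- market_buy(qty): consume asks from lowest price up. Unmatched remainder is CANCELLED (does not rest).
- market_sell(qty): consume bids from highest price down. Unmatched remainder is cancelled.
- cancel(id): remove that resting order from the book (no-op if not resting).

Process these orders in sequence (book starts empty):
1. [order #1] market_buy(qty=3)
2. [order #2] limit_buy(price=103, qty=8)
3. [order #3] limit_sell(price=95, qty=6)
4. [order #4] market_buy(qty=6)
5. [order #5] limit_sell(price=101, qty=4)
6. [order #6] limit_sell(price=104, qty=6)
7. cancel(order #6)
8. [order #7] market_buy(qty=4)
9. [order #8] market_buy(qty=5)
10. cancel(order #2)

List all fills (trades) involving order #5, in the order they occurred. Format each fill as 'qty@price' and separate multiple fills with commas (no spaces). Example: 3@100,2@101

After op 1 [order #1] market_buy(qty=3): fills=none; bids=[-] asks=[-]
After op 2 [order #2] limit_buy(price=103, qty=8): fills=none; bids=[#2:8@103] asks=[-]
After op 3 [order #3] limit_sell(price=95, qty=6): fills=#2x#3:6@103; bids=[#2:2@103] asks=[-]
After op 4 [order #4] market_buy(qty=6): fills=none; bids=[#2:2@103] asks=[-]
After op 5 [order #5] limit_sell(price=101, qty=4): fills=#2x#5:2@103; bids=[-] asks=[#5:2@101]
After op 6 [order #6] limit_sell(price=104, qty=6): fills=none; bids=[-] asks=[#5:2@101 #6:6@104]
After op 7 cancel(order #6): fills=none; bids=[-] asks=[#5:2@101]
After op 8 [order #7] market_buy(qty=4): fills=#7x#5:2@101; bids=[-] asks=[-]
After op 9 [order #8] market_buy(qty=5): fills=none; bids=[-] asks=[-]
After op 10 cancel(order #2): fills=none; bids=[-] asks=[-]

Answer: 2@103,2@101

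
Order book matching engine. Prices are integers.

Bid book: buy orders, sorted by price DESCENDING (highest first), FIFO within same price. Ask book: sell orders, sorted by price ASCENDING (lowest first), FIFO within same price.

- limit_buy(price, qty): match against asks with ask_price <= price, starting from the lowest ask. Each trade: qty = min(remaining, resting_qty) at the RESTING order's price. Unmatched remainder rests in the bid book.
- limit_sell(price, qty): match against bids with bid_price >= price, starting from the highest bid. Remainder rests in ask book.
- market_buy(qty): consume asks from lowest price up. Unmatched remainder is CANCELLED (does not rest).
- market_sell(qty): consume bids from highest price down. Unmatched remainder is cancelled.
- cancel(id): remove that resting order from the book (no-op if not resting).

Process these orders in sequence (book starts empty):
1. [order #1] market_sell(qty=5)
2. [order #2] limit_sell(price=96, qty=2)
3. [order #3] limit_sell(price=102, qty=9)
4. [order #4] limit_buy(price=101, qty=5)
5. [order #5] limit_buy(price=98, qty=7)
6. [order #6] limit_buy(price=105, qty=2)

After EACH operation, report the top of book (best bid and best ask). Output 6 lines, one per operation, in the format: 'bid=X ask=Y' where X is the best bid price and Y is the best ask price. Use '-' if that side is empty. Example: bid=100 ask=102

After op 1 [order #1] market_sell(qty=5): fills=none; bids=[-] asks=[-]
After op 2 [order #2] limit_sell(price=96, qty=2): fills=none; bids=[-] asks=[#2:2@96]
After op 3 [order #3] limit_sell(price=102, qty=9): fills=none; bids=[-] asks=[#2:2@96 #3:9@102]
After op 4 [order #4] limit_buy(price=101, qty=5): fills=#4x#2:2@96; bids=[#4:3@101] asks=[#3:9@102]
After op 5 [order #5] limit_buy(price=98, qty=7): fills=none; bids=[#4:3@101 #5:7@98] asks=[#3:9@102]
After op 6 [order #6] limit_buy(price=105, qty=2): fills=#6x#3:2@102; bids=[#4:3@101 #5:7@98] asks=[#3:7@102]

Answer: bid=- ask=-
bid=- ask=96
bid=- ask=96
bid=101 ask=102
bid=101 ask=102
bid=101 ask=102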